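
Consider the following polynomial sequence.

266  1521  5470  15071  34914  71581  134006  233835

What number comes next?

385786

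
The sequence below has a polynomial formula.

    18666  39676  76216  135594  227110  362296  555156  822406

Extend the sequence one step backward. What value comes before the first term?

7630

First differences: 21010  36540  59378  91516  135186  192860  267250
Second differences: 15530  22838  32138  43670  57674  74390
Third differences: 7308  9300  11532  14004  16716
Fourth differences: 1992  2232  2472  2712
Fifth differences: 240  240  240
The fifth differences are constant at 240.
Work back: 1992 − 240 = 1752;  7308 − 1752 = 5556;  15530 − 5556 = 9974;  21010 − 9974 = 11036;  18666 − 11036 = 7630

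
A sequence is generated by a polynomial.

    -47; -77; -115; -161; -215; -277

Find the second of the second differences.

Δ: -30, -38, -46, -54, -62
Δ²: -8, -8, -8, -8

-8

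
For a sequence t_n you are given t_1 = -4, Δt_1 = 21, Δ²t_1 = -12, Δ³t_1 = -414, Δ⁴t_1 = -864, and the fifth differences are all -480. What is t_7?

Build the table forward from the leading diagonal:
D5: -480, -480, -480, -480, -480, -480, -480
D4: -864, -1344, -1824, -2304, -2784, -3264, -3744
D3: -414, -1278, -2622, -4446, -6750, -9534, -12798
D2: -12, -426, -1704, -4326, -8772, -15522, -25056
D1: 21, 9, -417, -2121, -6447, -15219, -30741
t: -4, 17, 26, -391, -2512, -8959, -24178

-24178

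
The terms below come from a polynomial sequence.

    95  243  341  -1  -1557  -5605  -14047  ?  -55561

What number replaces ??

-29529

Using the first 7 terms:
First differences: 148  98  -342  -1556  -4048  -8442
Second differences: -50  -440  -1214  -2492  -4394
Third differences: -390  -774  -1278  -1902
Fourth differences: -384  -504  -624
Fifth differences: -120  -120
Constant fifth difference = -120.
Extend forward: -624 − 120 = -744;  -1902 − 744 = -2646;  -4394 − 2646 = -7040;  -8442 − 7040 = -15482;  -14047 − 15482 = -29529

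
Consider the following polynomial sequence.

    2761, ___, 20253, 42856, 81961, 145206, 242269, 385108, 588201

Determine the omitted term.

8314

Using the last 7 terms:
Δ: 22603  39105  63245  97063  142839  203093
Δ²: 16502  24140  33818  45776  60254
Δ³: 7638  9678  11958  14478
Δ⁴: 2040  2280  2520
Δ⁵: 240  240
Constant fifth difference = 240.
Extend backward: 2040 − 240 = 1800;  7638 − 1800 = 5838;  16502 − 5838 = 10664;  22603 − 10664 = 11939;  20253 − 11939 = 8314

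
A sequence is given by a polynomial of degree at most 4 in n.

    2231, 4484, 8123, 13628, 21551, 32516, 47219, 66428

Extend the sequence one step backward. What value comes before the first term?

Δ: 2253  3639  5505  7923  10965  14703  19209
Δ²: 1386  1866  2418  3042  3738  4506
Δ³: 480  552  624  696  768
Δ⁴: 72  72  72  72
The fourth differences are constant at 72.
Work back: 480 − 72 = 408;  1386 − 408 = 978;  2253 − 978 = 1275;  2231 − 1275 = 956

956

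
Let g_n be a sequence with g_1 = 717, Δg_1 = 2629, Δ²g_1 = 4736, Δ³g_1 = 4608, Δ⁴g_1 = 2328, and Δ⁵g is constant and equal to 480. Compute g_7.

217491

Build the table forward from the leading diagonal:
Fifth differences: 480  480  480  480  480  480  480
Fourth differences: 2328  2808  3288  3768  4248  4728  5208
Third differences: 4608  6936  9744  13032  16800  21048  25776
Second differences: 4736  9344  16280  26024  39056  55856  76904
First differences: 2629  7365  16709  32989  59013  98069  153925
g: 717  3346  10711  27420  60409  119422  217491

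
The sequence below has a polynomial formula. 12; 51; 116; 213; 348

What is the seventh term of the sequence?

756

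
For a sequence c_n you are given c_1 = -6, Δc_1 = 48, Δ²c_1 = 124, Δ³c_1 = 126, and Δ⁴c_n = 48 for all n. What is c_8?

9024

Build the table forward from the leading diagonal:
Fourth differences: 48, 48, 48, 48, 48, 48, 48, 48
Third differences: 126, 174, 222, 270, 318, 366, 414, 462
Second differences: 124, 250, 424, 646, 916, 1234, 1600, 2014
First differences: 48, 172, 422, 846, 1492, 2408, 3642, 5242
c: -6, 42, 214, 636, 1482, 2974, 5382, 9024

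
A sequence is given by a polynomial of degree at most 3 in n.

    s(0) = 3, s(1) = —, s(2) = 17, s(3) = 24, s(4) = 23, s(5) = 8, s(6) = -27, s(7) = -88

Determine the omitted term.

Using the last 6 terms:
Δ: 7, -1, -15, -35, -61
Δ²: -8, -14, -20, -26
Δ³: -6, -6, -6
Constant third difference = -6.
Extend backward: -8 + 6 = -2;  7 + 2 = 9;  17 − 9 = 8

8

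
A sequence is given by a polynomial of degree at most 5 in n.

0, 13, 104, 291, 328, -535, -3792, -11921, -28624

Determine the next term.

First differences: 13, 91, 187, 37, -863, -3257, -8129, -16703
Second differences: 78, 96, -150, -900, -2394, -4872, -8574
Third differences: 18, -246, -750, -1494, -2478, -3702
Fourth differences: -264, -504, -744, -984, -1224
Fifth differences: -240, -240, -240, -240
Constant fifth difference = -240, so extend:
-1224 − 240 = -1464;  -3702 − 1464 = -5166;  -8574 − 5166 = -13740;  -16703 − 13740 = -30443;  -28624 − 30443 = -59067

-59067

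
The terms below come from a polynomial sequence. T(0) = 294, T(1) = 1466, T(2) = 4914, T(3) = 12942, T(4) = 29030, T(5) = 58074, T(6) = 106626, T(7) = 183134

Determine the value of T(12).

1172, 3448, 8028, 16088, 29044, 48552, 76508
2276, 4580, 8060, 12956, 19508, 27956
2304, 3480, 4896, 6552, 8448
1176, 1416, 1656, 1896
240, 240, 240
Constant fifth difference = 240, so extend:
1896 + 240 = 2136;  8448 + 2136 = 10584;  27956 + 10584 = 38540;  76508 + 38540 = 115048;  183134 + 115048 = 298182
2136 + 240 = 2376;  10584 + 2376 = 12960;  38540 + 12960 = 51500;  115048 + 51500 = 166548;  298182 + 166548 = 464730
2376 + 240 = 2616;  12960 + 2616 = 15576;  51500 + 15576 = 67076;  166548 + 67076 = 233624;  464730 + 233624 = 698354
2616 + 240 = 2856;  15576 + 2856 = 18432;  67076 + 18432 = 85508;  233624 + 85508 = 319132;  698354 + 319132 = 1017486
2856 + 240 = 3096;  18432 + 3096 = 21528;  85508 + 21528 = 107036;  319132 + 107036 = 426168;  1017486 + 426168 = 1443654

1443654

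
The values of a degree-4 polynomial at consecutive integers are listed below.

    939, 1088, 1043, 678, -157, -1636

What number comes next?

-3957

D1: 149 , -45 , -365 , -835 , -1479
D2: -194 , -320 , -470 , -644
D3: -126 , -150 , -174
D4: -24 , -24
Fourth differences constant at -24.
-174 − 24 = -198;  -644 − 198 = -842;  -1479 − 842 = -2321;  -1636 − 2321 = -3957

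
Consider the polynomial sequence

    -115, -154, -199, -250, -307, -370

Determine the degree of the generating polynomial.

2

-39, -45, -51, -57, -63
-6, -6, -6, -6
The second differences are constant, so the polynomial has degree 2.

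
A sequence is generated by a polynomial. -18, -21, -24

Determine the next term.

-27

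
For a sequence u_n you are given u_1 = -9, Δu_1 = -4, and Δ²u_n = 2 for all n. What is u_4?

-15

Build the table forward from the leading diagonal:
Second differences: 2, 2, 2, 2
First differences: -4, -2, 0, 2
u: -9, -13, -15, -15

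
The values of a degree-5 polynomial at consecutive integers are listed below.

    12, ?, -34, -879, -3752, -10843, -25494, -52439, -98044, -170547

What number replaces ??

61

Using the last 8 terms:
Δ: -845  -2873  -7091  -14651  -26945  -45605  -72503
Δ²: -2028  -4218  -7560  -12294  -18660  -26898
Δ³: -2190  -3342  -4734  -6366  -8238
Δ⁴: -1152  -1392  -1632  -1872
Δ⁵: -240  -240  -240
Constant fifth difference = -240.
Extend backward: -1152 + 240 = -912;  -2190 + 912 = -1278;  -2028 + 1278 = -750;  -845 + 750 = -95;  -34 + 95 = 61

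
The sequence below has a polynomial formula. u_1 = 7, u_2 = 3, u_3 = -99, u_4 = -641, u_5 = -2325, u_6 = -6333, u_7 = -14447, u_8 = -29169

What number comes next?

-53841

D1: -4 , -102 , -542 , -1684 , -4008 , -8114 , -14722
D2: -98 , -440 , -1142 , -2324 , -4106 , -6608
D3: -342 , -702 , -1182 , -1782 , -2502
D4: -360 , -480 , -600 , -720
D5: -120 , -120 , -120
Fifth differences constant at -120.
-720 − 120 = -840;  -2502 − 840 = -3342;  -6608 − 3342 = -9950;  -14722 − 9950 = -24672;  -29169 − 24672 = -53841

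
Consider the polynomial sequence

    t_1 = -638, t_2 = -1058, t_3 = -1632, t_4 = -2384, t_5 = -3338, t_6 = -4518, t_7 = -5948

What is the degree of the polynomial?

3

D1: -420, -574, -752, -954, -1180, -1430
D2: -154, -178, -202, -226, -250
D3: -24, -24, -24, -24
The third differences are constant, so the polynomial has degree 3.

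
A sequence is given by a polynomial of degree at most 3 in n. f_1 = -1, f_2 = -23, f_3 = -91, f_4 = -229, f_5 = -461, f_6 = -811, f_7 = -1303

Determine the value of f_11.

-5171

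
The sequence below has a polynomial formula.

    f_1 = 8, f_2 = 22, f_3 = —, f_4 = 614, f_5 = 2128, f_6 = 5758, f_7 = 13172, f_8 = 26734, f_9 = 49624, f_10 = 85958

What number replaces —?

124

Using the last 7 terms:
D1: 1514, 3630, 7414, 13562, 22890, 36334
D2: 2116, 3784, 6148, 9328, 13444
D3: 1668, 2364, 3180, 4116
D4: 696, 816, 936
D5: 120, 120
Constant fifth difference = 120.
Extend backward: 696 − 120 = 576;  1668 − 576 = 1092;  2116 − 1092 = 1024;  1514 − 1024 = 490;  614 − 490 = 124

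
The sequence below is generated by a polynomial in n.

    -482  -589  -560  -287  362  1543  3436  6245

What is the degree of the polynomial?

-107, 29, 273, 649, 1181, 1893, 2809
136, 244, 376, 532, 712, 916
108, 132, 156, 180, 204
24, 24, 24, 24
The fourth differences are constant, so the polynomial has degree 4.

4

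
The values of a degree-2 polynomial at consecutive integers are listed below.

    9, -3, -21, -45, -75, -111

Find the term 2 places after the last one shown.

-201

First differences: -12, -18, -24, -30, -36
Second differences: -6, -6, -6, -6
The second differences are constant (-6).
-36 − 6 = -42;  -111 − 42 = -153
-42 − 6 = -48;  -153 − 48 = -201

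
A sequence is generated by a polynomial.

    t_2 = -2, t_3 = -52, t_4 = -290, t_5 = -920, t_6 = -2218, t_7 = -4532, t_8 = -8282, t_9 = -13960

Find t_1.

-8

D1: -50  -238  -630  -1298  -2314  -3750  -5678
D2: -188  -392  -668  -1016  -1436  -1928
D3: -204  -276  -348  -420  -492
D4: -72  -72  -72  -72
The fourth differences are constant at -72.
Work back: -204 + 72 = -132;  -188 + 132 = -56;  -50 + 56 = 6;  -2 − 6 = -8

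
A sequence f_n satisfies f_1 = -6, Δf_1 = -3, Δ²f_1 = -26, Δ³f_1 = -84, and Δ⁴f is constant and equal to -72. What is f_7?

-3174

Build the table forward from the leading diagonal:
Δ⁴: -72  -72  -72  -72  -72  -72  -72
Δ³: -84  -156  -228  -300  -372  -444  -516
Δ²: -26  -110  -266  -494  -794  -1166  -1610
Δ: -3  -29  -139  -405  -899  -1693  -2859
f: -6  -9  -38  -177  -582  -1481  -3174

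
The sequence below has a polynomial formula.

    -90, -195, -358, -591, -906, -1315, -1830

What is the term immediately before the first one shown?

Δ: -105  -163  -233  -315  -409  -515
Δ²: -58  -70  -82  -94  -106
Δ³: -12  -12  -12  -12
The third differences are constant at -12.
Work back: -58 + 12 = -46;  -105 + 46 = -59;  -90 + 59 = -31

-31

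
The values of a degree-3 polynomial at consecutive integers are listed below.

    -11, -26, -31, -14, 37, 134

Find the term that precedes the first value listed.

2

First differences: -15, -5, 17, 51, 97
Second differences: 10, 22, 34, 46
Third differences: 12, 12, 12
The third differences are constant at 12.
Work back: 10 − 12 = -2;  -15 + 2 = -13;  -11 + 13 = 2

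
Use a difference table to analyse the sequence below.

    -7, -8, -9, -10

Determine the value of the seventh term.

Δ: -1, -1, -1
Constant first difference = -1, so extend:
-10 − 1 = -11
-11 − 1 = -12
-12 − 1 = -13

-13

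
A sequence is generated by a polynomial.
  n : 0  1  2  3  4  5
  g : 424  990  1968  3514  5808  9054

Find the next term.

13480

566, 978, 1546, 2294, 3246
412, 568, 748, 952
156, 180, 204
24, 24
Constant fourth difference = 24, so extend:
204 + 24 = 228;  952 + 228 = 1180;  3246 + 1180 = 4426;  9054 + 4426 = 13480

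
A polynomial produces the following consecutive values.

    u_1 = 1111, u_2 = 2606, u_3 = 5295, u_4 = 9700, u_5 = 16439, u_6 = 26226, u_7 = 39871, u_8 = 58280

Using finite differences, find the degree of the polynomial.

Δ: 1495, 2689, 4405, 6739, 9787, 13645, 18409
Δ²: 1194, 1716, 2334, 3048, 3858, 4764
Δ³: 522, 618, 714, 810, 906
Δ⁴: 96, 96, 96, 96
The fourth differences are constant, so the polynomial has degree 4.

4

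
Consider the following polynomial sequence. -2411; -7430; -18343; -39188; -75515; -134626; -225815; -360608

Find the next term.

-553003

Δ: -5019, -10913, -20845, -36327, -59111, -91189, -134793
Δ²: -5894, -9932, -15482, -22784, -32078, -43604
Δ³: -4038, -5550, -7302, -9294, -11526
Δ⁴: -1512, -1752, -1992, -2232
Δ⁵: -240, -240, -240
The fifth differences are constant (-240).
-2232 − 240 = -2472;  -11526 − 2472 = -13998;  -43604 − 13998 = -57602;  -134793 − 57602 = -192395;  -360608 − 192395 = -553003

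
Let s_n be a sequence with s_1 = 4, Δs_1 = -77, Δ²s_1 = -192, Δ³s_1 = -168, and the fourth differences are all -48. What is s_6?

-4221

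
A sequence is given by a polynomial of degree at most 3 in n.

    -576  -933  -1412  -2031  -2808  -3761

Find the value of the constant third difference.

-18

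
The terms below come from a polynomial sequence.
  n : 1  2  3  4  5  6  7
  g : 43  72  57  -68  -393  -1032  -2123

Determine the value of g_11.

-14607

First differences: 29, -15, -125, -325, -639, -1091
Second differences: -44, -110, -200, -314, -452
Third differences: -66, -90, -114, -138
Fourth differences: -24, -24, -24
Fourth differences constant at -24.
-138 − 24 = -162;  -452 − 162 = -614;  -1091 − 614 = -1705;  -2123 − 1705 = -3828
-162 − 24 = -186;  -614 − 186 = -800;  -1705 − 800 = -2505;  -3828 − 2505 = -6333
-186 − 24 = -210;  -800 − 210 = -1010;  -2505 − 1010 = -3515;  -6333 − 3515 = -9848
-210 − 24 = -234;  -1010 − 234 = -1244;  -3515 − 1244 = -4759;  -9848 − 4759 = -14607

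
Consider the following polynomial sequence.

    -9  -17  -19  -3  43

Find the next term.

131

-8  -2  16  46
6  18  30
12  12
Constant third difference = 12, so extend:
30 + 12 = 42;  46 + 42 = 88;  43 + 88 = 131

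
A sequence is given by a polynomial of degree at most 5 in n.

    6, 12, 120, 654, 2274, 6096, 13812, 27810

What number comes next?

51294

Δ: 6, 108, 534, 1620, 3822, 7716, 13998
Δ²: 102, 426, 1086, 2202, 3894, 6282
Δ³: 324, 660, 1116, 1692, 2388
Δ⁴: 336, 456, 576, 696
Δ⁵: 120, 120, 120
Fifth differences constant at 120.
696 + 120 = 816;  2388 + 816 = 3204;  6282 + 3204 = 9486;  13998 + 9486 = 23484;  27810 + 23484 = 51294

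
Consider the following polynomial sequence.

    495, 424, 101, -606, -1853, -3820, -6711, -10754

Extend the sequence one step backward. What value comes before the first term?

422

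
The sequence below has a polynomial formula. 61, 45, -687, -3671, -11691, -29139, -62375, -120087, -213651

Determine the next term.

Δ: -16 , -732 , -2984 , -8020 , -17448 , -33236 , -57712 , -93564
Δ²: -716 , -2252 , -5036 , -9428 , -15788 , -24476 , -35852
Δ³: -1536 , -2784 , -4392 , -6360 , -8688 , -11376
Δ⁴: -1248 , -1608 , -1968 , -2328 , -2688
Δ⁵: -360 , -360 , -360 , -360
Constant fifth difference = -360, so extend:
-2688 − 360 = -3048;  -11376 − 3048 = -14424;  -35852 − 14424 = -50276;  -93564 − 50276 = -143840;  -213651 − 143840 = -357491

-357491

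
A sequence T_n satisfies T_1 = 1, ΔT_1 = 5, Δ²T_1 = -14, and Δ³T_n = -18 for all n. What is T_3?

-3

Build the table forward from the leading diagonal:
Third differences: -18, -18, -18
Second differences: -14, -32, -50
First differences: 5, -9, -41
T: 1, 6, -3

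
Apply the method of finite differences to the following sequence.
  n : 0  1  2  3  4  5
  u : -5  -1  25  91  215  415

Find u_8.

D1: 4  26  66  124  200
D2: 22  40  58  76
D3: 18  18  18
Constant third difference = 18, so extend:
76 + 18 = 94;  200 + 94 = 294;  415 + 294 = 709
94 + 18 = 112;  294 + 112 = 406;  709 + 406 = 1115
112 + 18 = 130;  406 + 130 = 536;  1115 + 536 = 1651

1651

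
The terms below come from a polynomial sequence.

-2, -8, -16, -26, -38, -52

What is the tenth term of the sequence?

-6 , -8 , -10 , -12 , -14
-2 , -2 , -2 , -2
Constant second difference = -2, so extend:
-14 − 2 = -16;  -52 − 16 = -68
-16 − 2 = -18;  -68 − 18 = -86
-18 − 2 = -20;  -86 − 20 = -106
-20 − 2 = -22;  -106 − 22 = -128

-128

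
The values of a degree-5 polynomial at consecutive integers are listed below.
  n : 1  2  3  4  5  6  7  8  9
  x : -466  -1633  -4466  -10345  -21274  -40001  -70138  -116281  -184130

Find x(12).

-593993

First differences: -1167  -2833  -5879  -10929  -18727  -30137  -46143  -67849
Second differences: -1666  -3046  -5050  -7798  -11410  -16006  -21706
Third differences: -1380  -2004  -2748  -3612  -4596  -5700
Fourth differences: -624  -744  -864  -984  -1104
Fifth differences: -120  -120  -120  -120
Constant fifth difference = -120, so extend:
-1104 − 120 = -1224;  -5700 − 1224 = -6924;  -21706 − 6924 = -28630;  -67849 − 28630 = -96479;  -184130 − 96479 = -280609
-1224 − 120 = -1344;  -6924 − 1344 = -8268;  -28630 − 8268 = -36898;  -96479 − 36898 = -133377;  -280609 − 133377 = -413986
-1344 − 120 = -1464;  -8268 − 1464 = -9732;  -36898 − 9732 = -46630;  -133377 − 46630 = -180007;  -413986 − 180007 = -593993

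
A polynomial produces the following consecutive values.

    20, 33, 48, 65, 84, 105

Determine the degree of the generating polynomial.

13, 15, 17, 19, 21
2, 2, 2, 2
The second differences are constant, so the polynomial has degree 2.

2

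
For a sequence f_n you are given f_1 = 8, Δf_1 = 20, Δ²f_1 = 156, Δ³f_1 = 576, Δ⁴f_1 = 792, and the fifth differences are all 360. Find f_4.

Build the table forward from the leading diagonal:
D5: 360, 360, 360, 360
D4: 792, 1152, 1512, 1872
D3: 576, 1368, 2520, 4032
D2: 156, 732, 2100, 4620
D1: 20, 176, 908, 3008
f: 8, 28, 204, 1112

1112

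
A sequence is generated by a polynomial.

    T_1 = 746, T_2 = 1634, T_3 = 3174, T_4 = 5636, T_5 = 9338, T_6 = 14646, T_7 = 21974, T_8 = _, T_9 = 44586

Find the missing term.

Using the first 7 terms:
888  1540  2462  3702  5308  7328
652  922  1240  1606  2020
270  318  366  414
48  48  48
Constant fourth difference = 48.
Extend forward: 414 + 48 = 462;  2020 + 462 = 2482;  7328 + 2482 = 9810;  21974 + 9810 = 31784

31784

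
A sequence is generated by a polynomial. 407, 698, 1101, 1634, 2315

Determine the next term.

3162

D1: 291, 403, 533, 681
D2: 112, 130, 148
D3: 18, 18
The third differences are constant (18).
148 + 18 = 166;  681 + 166 = 847;  2315 + 847 = 3162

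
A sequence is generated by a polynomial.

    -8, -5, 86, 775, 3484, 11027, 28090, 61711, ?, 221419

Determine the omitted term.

Using the first 8 terms:
3  91  689  2709  7543  17063  33621
88  598  2020  4834  9520  16558
510  1422  2814  4686  7038
912  1392  1872  2352
480  480  480
Constant fifth difference = 480.
Extend forward: 2352 + 480 = 2832;  7038 + 2832 = 9870;  16558 + 9870 = 26428;  33621 + 26428 = 60049;  61711 + 60049 = 121760

121760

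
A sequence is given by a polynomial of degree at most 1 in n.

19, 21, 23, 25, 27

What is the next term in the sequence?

D1: 2 , 2 , 2 , 2
Constant first difference = 2, so extend:
27 + 2 = 29

29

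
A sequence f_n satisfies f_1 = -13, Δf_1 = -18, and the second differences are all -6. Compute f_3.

Build the table forward from the leading diagonal:
D2: -6  -6  -6
D1: -18  -24  -30
f: -13  -31  -55

-55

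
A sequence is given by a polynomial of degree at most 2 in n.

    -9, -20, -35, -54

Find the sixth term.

-104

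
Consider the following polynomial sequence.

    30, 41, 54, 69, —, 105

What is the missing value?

86

Using the first 4 terms:
First differences: 11  13  15
Second differences: 2  2
Constant second difference = 2.
Extend forward: 15 + 2 = 17;  69 + 17 = 86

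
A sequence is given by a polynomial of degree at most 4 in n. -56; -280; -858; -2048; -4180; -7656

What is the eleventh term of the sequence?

Δ: -224 , -578 , -1190 , -2132 , -3476
Δ²: -354 , -612 , -942 , -1344
Δ³: -258 , -330 , -402
Δ⁴: -72 , -72
Constant fourth difference = -72, so extend:
-402 − 72 = -474;  -1344 − 474 = -1818;  -3476 − 1818 = -5294;  -7656 − 5294 = -12950
-474 − 72 = -546;  -1818 − 546 = -2364;  -5294 − 2364 = -7658;  -12950 − 7658 = -20608
-546 − 72 = -618;  -2364 − 618 = -2982;  -7658 − 2982 = -10640;  -20608 − 10640 = -31248
-618 − 72 = -690;  -2982 − 690 = -3672;  -10640 − 3672 = -14312;  -31248 − 14312 = -45560
-690 − 72 = -762;  -3672 − 762 = -4434;  -14312 − 4434 = -18746;  -45560 − 18746 = -64306

-64306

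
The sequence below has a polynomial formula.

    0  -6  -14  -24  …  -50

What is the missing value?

-36

Using the first 4 terms:
Δ: -6  -8  -10
Δ²: -2  -2
Constant second difference = -2.
Extend forward: -10 − 2 = -12;  -24 − 12 = -36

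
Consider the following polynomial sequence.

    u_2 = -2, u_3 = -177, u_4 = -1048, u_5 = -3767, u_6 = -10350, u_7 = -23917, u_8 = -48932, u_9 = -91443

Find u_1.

5

D1: -175  -871  -2719  -6583  -13567  -25015  -42511
D2: -696  -1848  -3864  -6984  -11448  -17496
D3: -1152  -2016  -3120  -4464  -6048
D4: -864  -1104  -1344  -1584
D5: -240  -240  -240
The fifth differences are constant at -240.
Work back: -864 + 240 = -624;  -1152 + 624 = -528;  -696 + 528 = -168;  -175 + 168 = -7;  -2 + 7 = 5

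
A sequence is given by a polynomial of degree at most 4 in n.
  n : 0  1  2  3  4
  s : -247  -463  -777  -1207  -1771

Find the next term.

Δ: -216, -314, -430, -564
Δ²: -98, -116, -134
Δ³: -18, -18
Constant third difference = -18, so extend:
-134 − 18 = -152;  -564 − 152 = -716;  -1771 − 716 = -2487

-2487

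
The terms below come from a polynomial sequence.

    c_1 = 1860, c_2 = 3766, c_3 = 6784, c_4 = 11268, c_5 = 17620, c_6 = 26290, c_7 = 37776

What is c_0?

760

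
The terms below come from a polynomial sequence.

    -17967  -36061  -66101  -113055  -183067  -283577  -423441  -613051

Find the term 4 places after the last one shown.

-2137271

First differences: -18094 , -30040 , -46954 , -70012 , -100510 , -139864 , -189610
Second differences: -11946 , -16914 , -23058 , -30498 , -39354 , -49746
Third differences: -4968 , -6144 , -7440 , -8856 , -10392
Fourth differences: -1176 , -1296 , -1416 , -1536
Fifth differences: -120 , -120 , -120
The fifth differences are constant (-120).
-1536 − 120 = -1656;  -10392 − 1656 = -12048;  -49746 − 12048 = -61794;  -189610 − 61794 = -251404;  -613051 − 251404 = -864455
-1656 − 120 = -1776;  -12048 − 1776 = -13824;  -61794 − 13824 = -75618;  -251404 − 75618 = -327022;  -864455 − 327022 = -1191477
-1776 − 120 = -1896;  -13824 − 1896 = -15720;  -75618 − 15720 = -91338;  -327022 − 91338 = -418360;  -1191477 − 418360 = -1609837
-1896 − 120 = -2016;  -15720 − 2016 = -17736;  -91338 − 17736 = -109074;  -418360 − 109074 = -527434;  -1609837 − 527434 = -2137271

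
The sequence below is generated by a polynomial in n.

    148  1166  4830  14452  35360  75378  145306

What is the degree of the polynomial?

5

D1: 1018, 3664, 9622, 20908, 40018, 69928
D2: 2646, 5958, 11286, 19110, 29910
D3: 3312, 5328, 7824, 10800
D4: 2016, 2496, 2976
D5: 480, 480
The fifth differences are constant, so the polynomial has degree 5.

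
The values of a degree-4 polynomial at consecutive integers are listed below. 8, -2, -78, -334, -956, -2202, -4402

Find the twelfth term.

-46302

Δ: -10  -76  -256  -622  -1246  -2200
Δ²: -66  -180  -366  -624  -954
Δ³: -114  -186  -258  -330
Δ⁴: -72  -72  -72
The fourth differences are constant (-72).
-330 − 72 = -402;  -954 − 402 = -1356;  -2200 − 1356 = -3556;  -4402 − 3556 = -7958
-402 − 72 = -474;  -1356 − 474 = -1830;  -3556 − 1830 = -5386;  -7958 − 5386 = -13344
-474 − 72 = -546;  -1830 − 546 = -2376;  -5386 − 2376 = -7762;  -13344 − 7762 = -21106
-546 − 72 = -618;  -2376 − 618 = -2994;  -7762 − 2994 = -10756;  -21106 − 10756 = -31862
-618 − 72 = -690;  -2994 − 690 = -3684;  -10756 − 3684 = -14440;  -31862 − 14440 = -46302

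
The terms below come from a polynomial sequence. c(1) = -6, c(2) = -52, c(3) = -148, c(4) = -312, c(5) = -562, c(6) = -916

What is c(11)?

D1: -46, -96, -164, -250, -354
D2: -50, -68, -86, -104
D3: -18, -18, -18
The third differences are constant (-18).
-104 − 18 = -122;  -354 − 122 = -476;  -916 − 476 = -1392
-122 − 18 = -140;  -476 − 140 = -616;  -1392 − 616 = -2008
-140 − 18 = -158;  -616 − 158 = -774;  -2008 − 774 = -2782
-158 − 18 = -176;  -774 − 176 = -950;  -2782 − 950 = -3732
-176 − 18 = -194;  -950 − 194 = -1144;  -3732 − 1144 = -4876

-4876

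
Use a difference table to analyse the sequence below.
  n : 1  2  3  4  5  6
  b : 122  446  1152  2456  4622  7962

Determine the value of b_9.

28866

324, 706, 1304, 2166, 3340
382, 598, 862, 1174
216, 264, 312
48, 48
Fourth differences constant at 48.
312 + 48 = 360;  1174 + 360 = 1534;  3340 + 1534 = 4874;  7962 + 4874 = 12836
360 + 48 = 408;  1534 + 408 = 1942;  4874 + 1942 = 6816;  12836 + 6816 = 19652
408 + 48 = 456;  1942 + 456 = 2398;  6816 + 2398 = 9214;  19652 + 9214 = 28866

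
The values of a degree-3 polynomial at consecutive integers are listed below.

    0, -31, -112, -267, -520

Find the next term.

-31 , -81 , -155 , -253
-50 , -74 , -98
-24 , -24
The third differences are constant (-24).
-98 − 24 = -122;  -253 − 122 = -375;  -520 − 375 = -895

-895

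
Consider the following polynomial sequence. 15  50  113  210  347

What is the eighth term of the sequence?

1058

Δ: 35, 63, 97, 137
Δ²: 28, 34, 40
Δ³: 6, 6
The third differences are constant (6).
40 + 6 = 46;  137 + 46 = 183;  347 + 183 = 530
46 + 6 = 52;  183 + 52 = 235;  530 + 235 = 765
52 + 6 = 58;  235 + 58 = 293;  765 + 293 = 1058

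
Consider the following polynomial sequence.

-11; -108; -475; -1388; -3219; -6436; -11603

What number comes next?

-19380

First differences: -97, -367, -913, -1831, -3217, -5167
Second differences: -270, -546, -918, -1386, -1950
Third differences: -276, -372, -468, -564
Fourth differences: -96, -96, -96
The fourth differences are constant (-96).
-564 − 96 = -660;  -1950 − 660 = -2610;  -5167 − 2610 = -7777;  -11603 − 7777 = -19380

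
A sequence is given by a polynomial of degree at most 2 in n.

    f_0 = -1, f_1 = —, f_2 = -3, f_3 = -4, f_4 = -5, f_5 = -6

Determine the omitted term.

-2

Using the last 4 terms:
D1: -1  -1  -1
Constant first difference = -1.
Extend backward: -3 + 1 = -2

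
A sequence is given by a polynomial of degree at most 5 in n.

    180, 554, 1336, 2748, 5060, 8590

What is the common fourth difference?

D1: 374, 782, 1412, 2312, 3530
D2: 408, 630, 900, 1218
D3: 222, 270, 318
D4: 48, 48

48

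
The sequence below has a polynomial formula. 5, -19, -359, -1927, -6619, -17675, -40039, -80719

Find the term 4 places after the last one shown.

-659159

First differences: -24  -340  -1568  -4692  -11056  -22364  -40680
Second differences: -316  -1228  -3124  -6364  -11308  -18316
Third differences: -912  -1896  -3240  -4944  -7008
Fourth differences: -984  -1344  -1704  -2064
Fifth differences: -360  -360  -360
Constant fifth difference = -360, so extend:
-2064 − 360 = -2424;  -7008 − 2424 = -9432;  -18316 − 9432 = -27748;  -40680 − 27748 = -68428;  -80719 − 68428 = -149147
-2424 − 360 = -2784;  -9432 − 2784 = -12216;  -27748 − 12216 = -39964;  -68428 − 39964 = -108392;  -149147 − 108392 = -257539
-2784 − 360 = -3144;  -12216 − 3144 = -15360;  -39964 − 15360 = -55324;  -108392 − 55324 = -163716;  -257539 − 163716 = -421255
-3144 − 360 = -3504;  -15360 − 3504 = -18864;  -55324 − 18864 = -74188;  -163716 − 74188 = -237904;  -421255 − 237904 = -659159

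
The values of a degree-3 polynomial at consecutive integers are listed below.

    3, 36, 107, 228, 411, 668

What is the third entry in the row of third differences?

First differences: 33, 71, 121, 183, 257
Second differences: 38, 50, 62, 74
Third differences: 12, 12, 12

12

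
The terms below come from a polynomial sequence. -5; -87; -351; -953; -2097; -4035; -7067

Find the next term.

Δ: -82, -264, -602, -1144, -1938, -3032
Δ²: -182, -338, -542, -794, -1094
Δ³: -156, -204, -252, -300
Δ⁴: -48, -48, -48
Constant fourth difference = -48, so extend:
-300 − 48 = -348;  -1094 − 348 = -1442;  -3032 − 1442 = -4474;  -7067 − 4474 = -11541

-11541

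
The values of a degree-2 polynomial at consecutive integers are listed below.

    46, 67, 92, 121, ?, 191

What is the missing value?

154

Using the first 4 terms:
Δ: 21, 25, 29
Δ²: 4, 4
Constant second difference = 4.
Extend forward: 29 + 4 = 33;  121 + 33 = 154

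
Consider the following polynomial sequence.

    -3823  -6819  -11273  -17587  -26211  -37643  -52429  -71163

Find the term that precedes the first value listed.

First differences: -2996, -4454, -6314, -8624, -11432, -14786, -18734
Second differences: -1458, -1860, -2310, -2808, -3354, -3948
Third differences: -402, -450, -498, -546, -594
Fourth differences: -48, -48, -48, -48
The fourth differences are constant at -48.
Work back: -402 + 48 = -354;  -1458 + 354 = -1104;  -2996 + 1104 = -1892;  -3823 + 1892 = -1931

-1931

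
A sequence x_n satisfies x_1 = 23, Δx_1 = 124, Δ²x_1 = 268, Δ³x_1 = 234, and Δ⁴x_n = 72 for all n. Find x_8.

17229

Build the table forward from the leading diagonal:
D4: 72  72  72  72  72  72  72  72
D3: 234  306  378  450  522  594  666  738
D2: 268  502  808  1186  1636  2158  2752  3418
D1: 124  392  894  1702  2888  4524  6682  9434
x: 23  147  539  1433  3135  6023  10547  17229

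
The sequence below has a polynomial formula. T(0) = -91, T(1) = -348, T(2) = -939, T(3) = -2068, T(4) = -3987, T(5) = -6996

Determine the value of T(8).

-26283

First differences: -257, -591, -1129, -1919, -3009
Second differences: -334, -538, -790, -1090
Third differences: -204, -252, -300
Fourth differences: -48, -48
The fourth differences are constant (-48).
-300 − 48 = -348;  -1090 − 348 = -1438;  -3009 − 1438 = -4447;  -6996 − 4447 = -11443
-348 − 48 = -396;  -1438 − 396 = -1834;  -4447 − 1834 = -6281;  -11443 − 6281 = -17724
-396 − 48 = -444;  -1834 − 444 = -2278;  -6281 − 2278 = -8559;  -17724 − 8559 = -26283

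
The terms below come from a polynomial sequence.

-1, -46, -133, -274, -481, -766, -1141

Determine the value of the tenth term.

-2926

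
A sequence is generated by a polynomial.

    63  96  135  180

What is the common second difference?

Δ: 33, 39, 45
Δ²: 6, 6

6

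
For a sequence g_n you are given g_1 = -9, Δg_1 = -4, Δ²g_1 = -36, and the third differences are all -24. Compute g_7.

Build the table forward from the leading diagonal:
Third differences: -24, -24, -24, -24, -24, -24, -24
Second differences: -36, -60, -84, -108, -132, -156, -180
First differences: -4, -40, -100, -184, -292, -424, -580
g: -9, -13, -53, -153, -337, -629, -1053

-1053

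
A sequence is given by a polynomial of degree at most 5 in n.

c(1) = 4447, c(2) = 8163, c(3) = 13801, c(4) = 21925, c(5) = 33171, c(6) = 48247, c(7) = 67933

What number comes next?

93081

3716  5638  8124  11246  15076  19686
1922  2486  3122  3830  4610
564  636  708  780
72  72  72
Constant fourth difference = 72, so extend:
780 + 72 = 852;  4610 + 852 = 5462;  19686 + 5462 = 25148;  67933 + 25148 = 93081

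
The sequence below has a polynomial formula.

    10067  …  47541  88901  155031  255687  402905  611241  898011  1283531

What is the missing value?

23235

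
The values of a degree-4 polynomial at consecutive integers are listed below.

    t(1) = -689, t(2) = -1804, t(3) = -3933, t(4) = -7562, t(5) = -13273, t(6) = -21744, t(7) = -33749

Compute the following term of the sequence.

-50158

-1115, -2129, -3629, -5711, -8471, -12005
-1014, -1500, -2082, -2760, -3534
-486, -582, -678, -774
-96, -96, -96
Fourth differences constant at -96.
-774 − 96 = -870;  -3534 − 870 = -4404;  -12005 − 4404 = -16409;  -33749 − 16409 = -50158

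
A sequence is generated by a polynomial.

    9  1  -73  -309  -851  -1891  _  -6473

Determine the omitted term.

Using the first 6 terms:
D1: -8, -74, -236, -542, -1040
D2: -66, -162, -306, -498
D3: -96, -144, -192
D4: -48, -48
Constant fourth difference = -48.
Extend forward: -192 − 48 = -240;  -498 − 240 = -738;  -1040 − 738 = -1778;  -1891 − 1778 = -3669

-3669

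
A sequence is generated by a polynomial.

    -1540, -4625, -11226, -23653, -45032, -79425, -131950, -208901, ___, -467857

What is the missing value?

-317868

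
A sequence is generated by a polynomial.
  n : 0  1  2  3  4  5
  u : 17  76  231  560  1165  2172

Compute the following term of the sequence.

D1: 59 , 155 , 329 , 605 , 1007
D2: 96 , 174 , 276 , 402
D3: 78 , 102 , 126
D4: 24 , 24
Fourth differences constant at 24.
126 + 24 = 150;  402 + 150 = 552;  1007 + 552 = 1559;  2172 + 1559 = 3731

3731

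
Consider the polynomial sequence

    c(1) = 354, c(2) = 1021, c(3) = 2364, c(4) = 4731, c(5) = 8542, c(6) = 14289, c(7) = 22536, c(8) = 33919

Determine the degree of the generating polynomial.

4

First differences: 667, 1343, 2367, 3811, 5747, 8247, 11383
Second differences: 676, 1024, 1444, 1936, 2500, 3136
Third differences: 348, 420, 492, 564, 636
Fourth differences: 72, 72, 72, 72
The fourth differences are constant, so the polynomial has degree 4.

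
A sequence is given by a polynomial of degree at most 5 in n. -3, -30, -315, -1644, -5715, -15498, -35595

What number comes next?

D1: -27  -285  -1329  -4071  -9783  -20097
D2: -258  -1044  -2742  -5712  -10314
D3: -786  -1698  -2970  -4602
D4: -912  -1272  -1632
D5: -360  -360
Fifth differences constant at -360.
-1632 − 360 = -1992;  -4602 − 1992 = -6594;  -10314 − 6594 = -16908;  -20097 − 16908 = -37005;  -35595 − 37005 = -72600

-72600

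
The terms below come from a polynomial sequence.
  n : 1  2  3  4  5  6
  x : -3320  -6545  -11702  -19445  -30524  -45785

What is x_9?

-126560

D1: -3225, -5157, -7743, -11079, -15261
D2: -1932, -2586, -3336, -4182
D3: -654, -750, -846
D4: -96, -96
Constant fourth difference = -96, so extend:
-846 − 96 = -942;  -4182 − 942 = -5124;  -15261 − 5124 = -20385;  -45785 − 20385 = -66170
-942 − 96 = -1038;  -5124 − 1038 = -6162;  -20385 − 6162 = -26547;  -66170 − 26547 = -92717
-1038 − 96 = -1134;  -6162 − 1134 = -7296;  -26547 − 7296 = -33843;  -92717 − 33843 = -126560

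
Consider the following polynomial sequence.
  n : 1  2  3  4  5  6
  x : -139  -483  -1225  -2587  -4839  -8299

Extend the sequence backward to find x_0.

-19

Δ: -344, -742, -1362, -2252, -3460
Δ²: -398, -620, -890, -1208
Δ³: -222, -270, -318
Δ⁴: -48, -48
The fourth differences are constant at -48.
Work back: -222 + 48 = -174;  -398 + 174 = -224;  -344 + 224 = -120;  -139 + 120 = -19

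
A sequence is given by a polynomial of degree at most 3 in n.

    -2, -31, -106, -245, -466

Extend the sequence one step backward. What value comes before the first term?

-1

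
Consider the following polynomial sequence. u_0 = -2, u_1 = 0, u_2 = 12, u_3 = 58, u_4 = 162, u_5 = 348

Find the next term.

2, 12, 46, 104, 186
10, 34, 58, 82
24, 24, 24
Third differences constant at 24.
82 + 24 = 106;  186 + 106 = 292;  348 + 292 = 640

640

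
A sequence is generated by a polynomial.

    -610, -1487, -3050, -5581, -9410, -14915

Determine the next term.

-22522

-877  -1563  -2531  -3829  -5505
-686  -968  -1298  -1676
-282  -330  -378
-48  -48
Constant fourth difference = -48, so extend:
-378 − 48 = -426;  -1676 − 426 = -2102;  -5505 − 2102 = -7607;  -14915 − 7607 = -22522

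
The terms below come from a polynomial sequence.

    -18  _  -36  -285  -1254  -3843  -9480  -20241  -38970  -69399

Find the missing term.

-15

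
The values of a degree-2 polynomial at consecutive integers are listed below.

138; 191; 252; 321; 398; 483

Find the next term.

Δ: 53 , 61 , 69 , 77 , 85
Δ²: 8 , 8 , 8 , 8
Constant second difference = 8, so extend:
85 + 8 = 93;  483 + 93 = 576

576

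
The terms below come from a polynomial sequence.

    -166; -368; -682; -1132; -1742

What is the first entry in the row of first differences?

-202

First differences: -202, -314, -450, -610
Second differences: -112, -136, -160
Third differences: -24, -24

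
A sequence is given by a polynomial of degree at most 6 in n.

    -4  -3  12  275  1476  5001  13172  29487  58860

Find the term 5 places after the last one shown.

D1: 1 , 15 , 263 , 1201 , 3525 , 8171 , 16315 , 29373
D2: 14 , 248 , 938 , 2324 , 4646 , 8144 , 13058
D3: 234 , 690 , 1386 , 2322 , 3498 , 4914
D4: 456 , 696 , 936 , 1176 , 1416
D5: 240 , 240 , 240 , 240
Constant fifth difference = 240, so extend:
1416 + 240 = 1656;  4914 + 1656 = 6570;  13058 + 6570 = 19628;  29373 + 19628 = 49001;  58860 + 49001 = 107861
1656 + 240 = 1896;  6570 + 1896 = 8466;  19628 + 8466 = 28094;  49001 + 28094 = 77095;  107861 + 77095 = 184956
1896 + 240 = 2136;  8466 + 2136 = 10602;  28094 + 10602 = 38696;  77095 + 38696 = 115791;  184956 + 115791 = 300747
2136 + 240 = 2376;  10602 + 2376 = 12978;  38696 + 12978 = 51674;  115791 + 51674 = 167465;  300747 + 167465 = 468212
2376 + 240 = 2616;  12978 + 2616 = 15594;  51674 + 15594 = 67268;  167465 + 67268 = 234733;  468212 + 234733 = 702945

702945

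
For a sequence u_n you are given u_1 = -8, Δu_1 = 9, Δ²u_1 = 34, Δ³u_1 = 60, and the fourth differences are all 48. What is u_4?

Build the table forward from the leading diagonal:
Fourth differences: 48  48  48  48
Third differences: 60  108  156  204
Second differences: 34  94  202  358
First differences: 9  43  137  339
u: -8  1  44  181

181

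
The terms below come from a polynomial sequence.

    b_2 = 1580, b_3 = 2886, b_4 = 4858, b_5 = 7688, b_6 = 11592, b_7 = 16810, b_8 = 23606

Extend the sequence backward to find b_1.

D1: 1306  1972  2830  3904  5218  6796
D2: 666  858  1074  1314  1578
D3: 192  216  240  264
D4: 24  24  24
The fourth differences are constant at 24.
Work back: 192 − 24 = 168;  666 − 168 = 498;  1306 − 498 = 808;  1580 − 808 = 772

772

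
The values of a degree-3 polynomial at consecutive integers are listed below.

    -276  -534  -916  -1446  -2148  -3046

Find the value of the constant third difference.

First differences: -258, -382, -530, -702, -898
Second differences: -124, -148, -172, -196
Third differences: -24, -24, -24

-24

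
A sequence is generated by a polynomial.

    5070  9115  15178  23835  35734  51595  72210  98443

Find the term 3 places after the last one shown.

220570

First differences: 4045, 6063, 8657, 11899, 15861, 20615, 26233
Second differences: 2018, 2594, 3242, 3962, 4754, 5618
Third differences: 576, 648, 720, 792, 864
Fourth differences: 72, 72, 72, 72
Constant fourth difference = 72, so extend:
864 + 72 = 936;  5618 + 936 = 6554;  26233 + 6554 = 32787;  98443 + 32787 = 131230
936 + 72 = 1008;  6554 + 1008 = 7562;  32787 + 7562 = 40349;  131230 + 40349 = 171579
1008 + 72 = 1080;  7562 + 1080 = 8642;  40349 + 8642 = 48991;  171579 + 48991 = 220570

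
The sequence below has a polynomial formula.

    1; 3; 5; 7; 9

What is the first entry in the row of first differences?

2

Δ: 2, 2, 2, 2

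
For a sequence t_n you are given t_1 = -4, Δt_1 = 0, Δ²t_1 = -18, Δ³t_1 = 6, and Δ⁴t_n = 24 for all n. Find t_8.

Build the table forward from the leading diagonal:
Fourth differences: 24, 24, 24, 24, 24, 24, 24, 24
Third differences: 6, 30, 54, 78, 102, 126, 150, 174
Second differences: -18, -12, 18, 72, 150, 252, 378, 528
First differences: 0, -18, -30, -12, 60, 210, 462, 840
t: -4, -4, -22, -52, -64, -4, 206, 668

668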